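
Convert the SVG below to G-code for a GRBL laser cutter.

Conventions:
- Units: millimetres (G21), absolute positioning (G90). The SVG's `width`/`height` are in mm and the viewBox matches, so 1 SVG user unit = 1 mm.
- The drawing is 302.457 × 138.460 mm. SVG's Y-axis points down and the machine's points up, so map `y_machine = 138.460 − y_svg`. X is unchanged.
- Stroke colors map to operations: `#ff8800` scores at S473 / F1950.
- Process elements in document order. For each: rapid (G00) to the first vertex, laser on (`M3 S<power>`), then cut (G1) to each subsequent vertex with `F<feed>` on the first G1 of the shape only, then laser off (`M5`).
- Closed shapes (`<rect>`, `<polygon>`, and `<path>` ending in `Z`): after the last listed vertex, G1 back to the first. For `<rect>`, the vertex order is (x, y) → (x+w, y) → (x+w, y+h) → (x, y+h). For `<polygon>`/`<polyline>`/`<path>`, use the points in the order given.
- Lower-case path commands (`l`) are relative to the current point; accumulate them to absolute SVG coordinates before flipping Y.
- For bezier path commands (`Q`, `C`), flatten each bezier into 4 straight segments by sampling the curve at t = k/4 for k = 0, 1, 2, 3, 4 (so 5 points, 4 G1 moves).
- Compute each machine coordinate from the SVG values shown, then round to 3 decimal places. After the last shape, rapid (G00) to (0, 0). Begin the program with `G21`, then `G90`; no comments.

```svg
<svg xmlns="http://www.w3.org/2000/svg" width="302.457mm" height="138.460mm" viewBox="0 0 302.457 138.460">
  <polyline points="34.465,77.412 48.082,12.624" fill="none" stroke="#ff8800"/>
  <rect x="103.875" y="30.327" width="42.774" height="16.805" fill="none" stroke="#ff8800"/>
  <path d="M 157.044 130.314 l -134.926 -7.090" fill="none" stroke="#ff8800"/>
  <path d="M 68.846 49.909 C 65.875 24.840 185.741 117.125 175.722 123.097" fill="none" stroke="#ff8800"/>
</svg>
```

1 u = 1 mm; y_m = 138.460 − y.

[1] `<polyline>` line segment, #ff8800→score S473 F1950: (34.465,61.048) → (48.082,125.836)

[2] `<rect>` rectangle, #ff8800→score S473 F1950: (103.875,108.133) → (146.649,108.133) → (146.649,91.328) → (103.875,91.328) → (103.875,108.133) (closed)

[3] `<path>` line segment, #ff8800→score S473 F1950: (157.044,8.146) → (22.118,15.236)

[4] `<path>` cubic bezier, #ff8800→score S473 F1950: (68.846,88.551) → (85.701,88.531) → (124.927,63.597) → (162.832,32.843) → (175.722,15.363)

G21
G90
G00 X34.465 Y61.048
M3 S473
G1 X48.082 Y125.836 F1950
M5
G00 X103.875 Y108.133
M3 S473
G1 X146.649 Y108.133 F1950
G1 X146.649 Y91.328
G1 X103.875 Y91.328
G1 X103.875 Y108.133
M5
G00 X157.044 Y8.146
M3 S473
G1 X22.118 Y15.236 F1950
M5
G00 X68.846 Y88.551
M3 S473
G1 X85.701 Y88.531 F1950
G1 X124.927 Y63.597
G1 X162.832 Y32.843
G1 X175.722 Y15.363
M5
G00 X0.000 Y0.000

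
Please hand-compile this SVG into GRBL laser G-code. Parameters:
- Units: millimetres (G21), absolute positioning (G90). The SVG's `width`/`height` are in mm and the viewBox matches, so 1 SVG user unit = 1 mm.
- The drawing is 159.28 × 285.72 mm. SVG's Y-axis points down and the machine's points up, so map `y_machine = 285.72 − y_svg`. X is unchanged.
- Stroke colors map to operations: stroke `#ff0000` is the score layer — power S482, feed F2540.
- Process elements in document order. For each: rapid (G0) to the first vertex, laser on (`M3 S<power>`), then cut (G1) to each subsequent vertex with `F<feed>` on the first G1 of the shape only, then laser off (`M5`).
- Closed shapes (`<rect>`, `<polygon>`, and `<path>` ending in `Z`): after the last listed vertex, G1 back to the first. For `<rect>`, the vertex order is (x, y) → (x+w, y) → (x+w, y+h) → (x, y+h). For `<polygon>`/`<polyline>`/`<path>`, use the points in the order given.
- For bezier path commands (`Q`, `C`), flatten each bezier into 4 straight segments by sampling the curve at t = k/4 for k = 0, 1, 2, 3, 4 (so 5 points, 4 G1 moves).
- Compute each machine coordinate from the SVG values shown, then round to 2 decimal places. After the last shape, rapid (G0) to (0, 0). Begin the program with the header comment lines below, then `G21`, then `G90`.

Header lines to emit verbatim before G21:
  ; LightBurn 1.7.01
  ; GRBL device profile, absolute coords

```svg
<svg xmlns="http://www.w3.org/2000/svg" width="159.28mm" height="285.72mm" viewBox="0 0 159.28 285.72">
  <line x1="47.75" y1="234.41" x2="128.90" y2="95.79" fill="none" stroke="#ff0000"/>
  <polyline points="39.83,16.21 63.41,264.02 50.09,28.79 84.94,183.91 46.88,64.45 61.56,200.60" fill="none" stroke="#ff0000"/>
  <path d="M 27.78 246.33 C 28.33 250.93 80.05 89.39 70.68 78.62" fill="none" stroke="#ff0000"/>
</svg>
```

; LightBurn 1.7.01
; GRBL device profile, absolute coords
G21
G90
G0 X47.75 Y51.31
M3 S482
G1 X128.90 Y189.93 F2540
M5
G0 X39.83 Y269.51
M3 S482
G1 X63.41 Y21.70 F2540
G1 X50.09 Y256.93
G1 X84.94 Y101.81
G1 X46.88 Y221.27
G1 X61.56 Y85.12
M5
G0 X27.78 Y39.39
M3 S482
G1 X36.03 Y62.14 F2540
G1 X52.95 Y117.48
G1 X68.01 Y175.70
G1 X70.68 Y207.10
M5
G0 X0.00 Y0.00

Since the viewBox matches the mm dimensions, user units are millimetres directly. The only transform is the Y-flip y_m = 285.72 − y_svg.

Shape 1 is a line segment drawn with `<line>`. Its stroke #ff0000 means score at S482, F2540. After flipping Y the toolpath is (47.75,51.31) → (128.90,189.93).

Shape 2 is a open polyline drawn with `<polyline>`. Its stroke #ff0000 means score at S482, F2540. After flipping Y the toolpath is (39.83,269.51) → (63.41,21.70) → (50.09,256.93) → (84.94,101.81) → (46.88,221.27) → (61.56,85.12).

Shape 3 is a cubic bezier drawn with `<path>`. Its stroke #ff0000 means score at S482, F2540. After flipping Y the toolpath is (27.78,39.39) → (36.03,62.14) → (52.95,117.48) → (68.01,175.70) → (70.68,207.10).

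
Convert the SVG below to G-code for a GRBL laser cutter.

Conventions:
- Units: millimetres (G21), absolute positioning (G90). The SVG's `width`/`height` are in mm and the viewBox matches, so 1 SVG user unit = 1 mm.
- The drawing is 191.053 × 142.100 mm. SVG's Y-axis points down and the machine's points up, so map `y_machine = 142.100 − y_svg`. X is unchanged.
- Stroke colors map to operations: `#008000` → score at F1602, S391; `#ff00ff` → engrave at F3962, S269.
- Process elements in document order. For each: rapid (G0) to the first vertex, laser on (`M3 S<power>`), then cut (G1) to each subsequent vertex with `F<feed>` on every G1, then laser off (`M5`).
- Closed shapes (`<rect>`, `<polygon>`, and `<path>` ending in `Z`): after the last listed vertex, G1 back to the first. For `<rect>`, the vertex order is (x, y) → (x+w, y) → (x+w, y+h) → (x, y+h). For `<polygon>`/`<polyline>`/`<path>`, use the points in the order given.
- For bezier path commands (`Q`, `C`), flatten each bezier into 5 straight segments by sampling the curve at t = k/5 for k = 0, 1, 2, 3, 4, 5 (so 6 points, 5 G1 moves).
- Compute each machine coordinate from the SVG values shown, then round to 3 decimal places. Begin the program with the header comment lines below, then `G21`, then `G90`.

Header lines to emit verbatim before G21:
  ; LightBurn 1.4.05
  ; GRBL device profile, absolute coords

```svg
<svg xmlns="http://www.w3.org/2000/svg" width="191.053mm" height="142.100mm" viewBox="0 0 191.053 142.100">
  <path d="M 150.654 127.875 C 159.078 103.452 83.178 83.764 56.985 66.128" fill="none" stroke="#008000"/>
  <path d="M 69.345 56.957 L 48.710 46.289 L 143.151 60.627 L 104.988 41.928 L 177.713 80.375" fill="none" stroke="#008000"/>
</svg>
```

; LightBurn 1.4.05
; GRBL device profile, absolute coords
G21
G90
G0 X150.654 Y14.225
M3 S391
G1 X146.662 Y28.332 F1602
G1 X128.865 Y41.432 F1602
G1 X103.698 Y53.652 F1602
G1 X77.593 Y65.123 F1602
G1 X56.985 Y75.972 F1602
M5
G0 X69.345 Y85.143
M3 S391
G1 X48.710 Y95.811 F1602
G1 X143.151 Y81.473 F1602
G1 X104.988 Y100.172 F1602
G1 X177.713 Y61.725 F1602
M5

Since the viewBox matches the mm dimensions, user units are millimetres directly. The only transform is the Y-flip y_m = 142.100 − y_svg.

Shape 1 is a cubic bezier drawn with `<path>`. Its stroke #008000 means score at S391, F1602. After flipping Y the toolpath is (150.654,14.225) → (146.662,28.332) → (128.865,41.432) → (103.698,53.652) → (77.593,65.123) → (56.985,75.972).

Shape 2 is a open polyline drawn with `<path>`. Its stroke #008000 means score at S391, F1602. After flipping Y the toolpath is (69.345,85.143) → (48.710,95.811) → (143.151,81.473) → (104.988,100.172) → (177.713,61.725).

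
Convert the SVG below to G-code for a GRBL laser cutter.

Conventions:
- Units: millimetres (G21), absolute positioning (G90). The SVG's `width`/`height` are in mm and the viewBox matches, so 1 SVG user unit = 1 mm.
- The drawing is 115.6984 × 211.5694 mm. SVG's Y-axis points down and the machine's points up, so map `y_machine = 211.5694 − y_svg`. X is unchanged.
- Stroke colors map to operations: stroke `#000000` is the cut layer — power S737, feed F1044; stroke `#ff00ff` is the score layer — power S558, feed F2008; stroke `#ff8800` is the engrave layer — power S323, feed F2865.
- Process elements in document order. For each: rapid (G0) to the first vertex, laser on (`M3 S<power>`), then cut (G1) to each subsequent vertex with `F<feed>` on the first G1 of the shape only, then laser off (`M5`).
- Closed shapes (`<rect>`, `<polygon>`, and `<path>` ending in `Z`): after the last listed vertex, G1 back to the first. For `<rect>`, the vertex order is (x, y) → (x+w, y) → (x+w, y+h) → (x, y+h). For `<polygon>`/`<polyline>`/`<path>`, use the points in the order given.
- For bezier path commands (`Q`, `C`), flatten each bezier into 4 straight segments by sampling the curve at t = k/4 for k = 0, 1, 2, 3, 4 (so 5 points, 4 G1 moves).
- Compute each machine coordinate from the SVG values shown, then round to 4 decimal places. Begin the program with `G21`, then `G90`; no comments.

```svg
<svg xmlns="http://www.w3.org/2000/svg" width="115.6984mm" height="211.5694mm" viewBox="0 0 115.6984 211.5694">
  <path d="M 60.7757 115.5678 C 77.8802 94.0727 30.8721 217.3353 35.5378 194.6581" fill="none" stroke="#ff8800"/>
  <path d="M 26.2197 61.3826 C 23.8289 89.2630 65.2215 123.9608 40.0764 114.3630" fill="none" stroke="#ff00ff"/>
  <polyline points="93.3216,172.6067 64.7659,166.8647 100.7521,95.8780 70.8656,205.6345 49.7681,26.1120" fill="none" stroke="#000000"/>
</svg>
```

viewBox `0 0 115.6984 211.5694` with mm width/height → 1 unit = 1 mm. Flip: y_m = 211.5694 − y_svg.

**Shape 1** — `<path>` cubic bezier, stroke `#ff8800` → engrave (S323, F2865). Control points (SVG): P0=(60.7757,115.5678), P1=(77.8802,94.0727), P2=(30.8721,217.3353), P3=(35.5378,194.6581); sampled at t=k/4. Machine vertices: (60.7757,96.0016) → (63.3921,89.5230) → (52.8213,56.0132) → (39.9182,22.7250) → (35.5378,16.9113). Open path.

**Shape 2** — `<path>` cubic bezier, stroke `#ff00ff` → score (S558, F2008). Control points (SVG): P0=(26.2197,61.3826), P1=(23.8289,89.2630), P2=(65.2215,123.9608), P3=(40.0764,114.3630); sampled at t=k/4. Machine vertices: (26.2197,150.1868) → (30.9122,128.7969) → (41.6809,109.6423) → (48.1832,97.5148) → (40.0764,97.2064). Open path.

**Shape 3** — `<polyline>` open polyline, stroke `#000000` → cut (S737, F1044). Machine vertices: (93.3216,38.9627) → (64.7659,44.7047) → (100.7521,115.6914) → (70.8656,5.9349) → (49.7681,185.4574). Open path.

G21
G90
G0 X60.7757 Y96.0016
M3 S323
G1 X63.3921 Y89.5230 F2865
G1 X52.8213 Y56.0132
G1 X39.9182 Y22.7250
G1 X35.5378 Y16.9113
M5
G0 X26.2197 Y150.1868
M3 S558
G1 X30.9122 Y128.7969 F2008
G1 X41.6809 Y109.6423
G1 X48.1832 Y97.5148
G1 X40.0764 Y97.2064
M5
G0 X93.3216 Y38.9627
M3 S737
G1 X64.7659 Y44.7047 F1044
G1 X100.7521 Y115.6914
G1 X70.8656 Y5.9349
G1 X49.7681 Y185.4574
M5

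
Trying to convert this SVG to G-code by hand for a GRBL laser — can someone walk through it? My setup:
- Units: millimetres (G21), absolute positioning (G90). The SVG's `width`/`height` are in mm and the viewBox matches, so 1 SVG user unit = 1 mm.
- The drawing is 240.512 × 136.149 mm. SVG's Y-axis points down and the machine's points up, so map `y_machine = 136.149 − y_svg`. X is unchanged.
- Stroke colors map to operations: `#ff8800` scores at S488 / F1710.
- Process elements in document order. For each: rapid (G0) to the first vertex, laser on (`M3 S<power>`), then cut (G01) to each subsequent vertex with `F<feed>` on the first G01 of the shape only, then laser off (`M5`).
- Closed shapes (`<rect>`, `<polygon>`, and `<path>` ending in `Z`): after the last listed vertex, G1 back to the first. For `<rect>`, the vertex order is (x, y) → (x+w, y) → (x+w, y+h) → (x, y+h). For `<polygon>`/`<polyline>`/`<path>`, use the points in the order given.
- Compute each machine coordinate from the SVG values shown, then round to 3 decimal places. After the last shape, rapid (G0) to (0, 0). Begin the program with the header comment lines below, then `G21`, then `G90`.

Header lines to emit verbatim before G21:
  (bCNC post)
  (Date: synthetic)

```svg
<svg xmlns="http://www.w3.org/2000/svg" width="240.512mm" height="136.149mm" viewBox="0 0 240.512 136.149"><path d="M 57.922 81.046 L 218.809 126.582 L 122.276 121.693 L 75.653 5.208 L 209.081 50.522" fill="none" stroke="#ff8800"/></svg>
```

Since the viewBox matches the mm dimensions, user units are millimetres directly. The only transform is the Y-flip y_m = 136.149 − y_svg.

Shape 1 is a open polyline drawn with `<path>`. Its stroke #ff8800 means score at S488, F1710. After flipping Y the toolpath is (57.922,55.103) → (218.809,9.567) → (122.276,14.456) → (75.653,130.941) → (209.081,85.627).

(bCNC post)
(Date: synthetic)
G21
G90
G0 X57.922 Y55.103
M3 S488
G01 X218.809 Y9.567 F1710
G01 X122.276 Y14.456
G01 X75.653 Y130.941
G01 X209.081 Y85.627
M5
G0 X0.000 Y0.000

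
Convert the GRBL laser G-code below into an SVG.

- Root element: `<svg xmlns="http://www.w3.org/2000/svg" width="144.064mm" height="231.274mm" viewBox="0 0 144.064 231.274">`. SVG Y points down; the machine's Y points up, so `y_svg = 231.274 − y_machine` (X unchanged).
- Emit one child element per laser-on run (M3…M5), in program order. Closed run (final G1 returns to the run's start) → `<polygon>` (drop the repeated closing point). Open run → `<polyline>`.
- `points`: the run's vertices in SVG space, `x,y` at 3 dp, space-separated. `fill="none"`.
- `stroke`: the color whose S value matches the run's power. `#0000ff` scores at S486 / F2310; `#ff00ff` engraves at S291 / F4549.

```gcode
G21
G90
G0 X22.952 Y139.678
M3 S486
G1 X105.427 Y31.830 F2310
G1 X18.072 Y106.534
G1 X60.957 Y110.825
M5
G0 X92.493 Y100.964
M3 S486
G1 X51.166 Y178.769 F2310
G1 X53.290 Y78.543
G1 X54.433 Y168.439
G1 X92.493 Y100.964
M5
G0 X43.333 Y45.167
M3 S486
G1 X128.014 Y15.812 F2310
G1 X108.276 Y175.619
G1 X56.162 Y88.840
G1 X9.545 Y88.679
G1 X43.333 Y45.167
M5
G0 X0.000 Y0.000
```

Machine Y-up, SVG Y-down with viewBox height 231.274, so y_svg = 231.274 − y_machine; X carries over. Every run uses S486, so all elements get stroke `#0000ff` (score).

Run 1: The run is open, so emit a `<polyline>` with points (Y-flipped): 22.952,91.596 105.427,199.444 18.072,124.740 60.957,120.449.

Run 2: The run returns to its start, so emit a `<polygon>` with points (Y-flipped): 92.493,130.310 51.166,52.505 53.290,152.731 54.433,62.835.

Run 3: The run returns to its start, so emit a `<polygon>` with points (Y-flipped): 43.333,186.107 128.014,215.462 108.276,55.655 56.162,142.434 9.545,142.595.

<svg xmlns="http://www.w3.org/2000/svg" width="144.064mm" height="231.274mm" viewBox="0 0 144.064 231.274">
  <polyline points="22.952,91.596 105.427,199.444 18.072,124.740 60.957,120.449" fill="none" stroke="#0000ff"/>
  <polygon points="92.493,130.310 51.166,52.505 53.290,152.731 54.433,62.835" fill="none" stroke="#0000ff"/>
  <polygon points="43.333,186.107 128.014,215.462 108.276,55.655 56.162,142.434 9.545,142.595" fill="none" stroke="#0000ff"/>
</svg>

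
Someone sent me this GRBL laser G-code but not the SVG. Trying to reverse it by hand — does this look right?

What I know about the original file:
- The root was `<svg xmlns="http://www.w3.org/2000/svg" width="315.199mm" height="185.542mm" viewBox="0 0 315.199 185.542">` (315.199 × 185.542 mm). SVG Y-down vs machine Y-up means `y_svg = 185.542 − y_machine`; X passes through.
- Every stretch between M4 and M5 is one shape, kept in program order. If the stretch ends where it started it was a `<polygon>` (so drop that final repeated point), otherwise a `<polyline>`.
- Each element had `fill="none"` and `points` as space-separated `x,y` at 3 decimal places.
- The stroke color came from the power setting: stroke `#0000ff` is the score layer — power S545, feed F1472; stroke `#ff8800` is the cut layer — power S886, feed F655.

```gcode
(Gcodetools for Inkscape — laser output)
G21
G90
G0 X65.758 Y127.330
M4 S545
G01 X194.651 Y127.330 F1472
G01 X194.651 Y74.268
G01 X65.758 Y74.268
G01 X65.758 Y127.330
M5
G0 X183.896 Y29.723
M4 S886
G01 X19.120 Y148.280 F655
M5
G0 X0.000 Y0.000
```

y_svg = 185.542 − y_m.

[1] S545→`#0000ff` (score); closed run; points: 65.758,58.212 194.651,58.212 194.651,111.274 65.758,111.274

[2] S886→`#ff8800` (cut); open run; points: 183.896,155.819 19.120,37.262

<svg xmlns="http://www.w3.org/2000/svg" width="315.199mm" height="185.542mm" viewBox="0 0 315.199 185.542">
  <polygon points="65.758,58.212 194.651,58.212 194.651,111.274 65.758,111.274" fill="none" stroke="#0000ff"/>
  <polyline points="183.896,155.819 19.120,37.262" fill="none" stroke="#ff8800"/>
</svg>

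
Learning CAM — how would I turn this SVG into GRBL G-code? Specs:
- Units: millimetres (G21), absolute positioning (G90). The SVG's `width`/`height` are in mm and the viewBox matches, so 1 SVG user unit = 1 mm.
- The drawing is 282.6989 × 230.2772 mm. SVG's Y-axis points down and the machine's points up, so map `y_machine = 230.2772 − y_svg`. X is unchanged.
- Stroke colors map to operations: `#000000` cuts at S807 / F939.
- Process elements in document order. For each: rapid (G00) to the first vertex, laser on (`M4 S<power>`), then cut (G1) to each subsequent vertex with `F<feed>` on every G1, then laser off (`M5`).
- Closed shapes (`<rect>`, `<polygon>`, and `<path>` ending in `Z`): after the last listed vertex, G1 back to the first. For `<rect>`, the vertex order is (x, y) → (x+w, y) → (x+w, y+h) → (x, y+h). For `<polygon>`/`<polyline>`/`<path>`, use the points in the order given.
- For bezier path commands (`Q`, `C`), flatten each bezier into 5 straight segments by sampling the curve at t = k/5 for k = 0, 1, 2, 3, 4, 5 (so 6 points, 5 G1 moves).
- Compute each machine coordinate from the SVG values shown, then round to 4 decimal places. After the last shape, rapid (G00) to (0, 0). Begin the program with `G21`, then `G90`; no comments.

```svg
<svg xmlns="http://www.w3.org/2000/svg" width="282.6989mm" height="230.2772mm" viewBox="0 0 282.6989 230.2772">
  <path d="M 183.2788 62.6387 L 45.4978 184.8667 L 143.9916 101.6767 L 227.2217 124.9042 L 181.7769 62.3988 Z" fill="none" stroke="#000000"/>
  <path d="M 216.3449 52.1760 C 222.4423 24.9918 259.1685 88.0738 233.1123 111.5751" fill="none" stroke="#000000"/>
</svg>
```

G21
G90
G00 X183.2788 Y167.6385
M4 S807
G1 X45.4978 Y45.4105 F939
G1 X143.9916 Y128.6005 F939
G1 X227.2217 Y105.3730 F939
G1 X181.7769 Y167.8784 F939
G1 X183.2788 Y167.6385 F939
M5
G00 X216.3449 Y178.1012
M4 S807
G1 X222.9315 Y184.6186 F939
G1 X232.3853 Y175.7047 F939
G1 X240.2225 Y157.5922 F939
G1 X241.9594 Y136.5138 F939
G1 X233.1123 Y118.7021 F939
M5
G00 X0.0000 Y0.0000

viewBox `0 0 282.6989 230.2772` with mm width/height → 1 unit = 1 mm. Flip: y_m = 230.2772 − y_svg.

**Shape 1** — `<path>` closed polygon, stroke `#000000` → cut (S807, F939). Machine vertices: (183.2788,167.6385) → (45.4978,45.4105) → (143.9916,128.6005) → (227.2217,105.3730) → (181.7769,167.8784) → (183.2788,167.6385). Closed: final G1 returns to the first vertex.

**Shape 2** — `<path>` cubic bezier, stroke `#000000` → cut (S807, F939). Control points (SVG): P0=(216.3449,52.1760), P1=(222.4423,24.9918), P2=(259.1685,88.0738), P3=(233.1123,111.5751); sampled at t=k/5. Machine vertices: (216.3449,178.1012) → (222.9315,184.6186) → (232.3853,175.7047) → (240.2225,157.5922) → (241.9594,136.5138) → (233.1123,118.7021). Open path.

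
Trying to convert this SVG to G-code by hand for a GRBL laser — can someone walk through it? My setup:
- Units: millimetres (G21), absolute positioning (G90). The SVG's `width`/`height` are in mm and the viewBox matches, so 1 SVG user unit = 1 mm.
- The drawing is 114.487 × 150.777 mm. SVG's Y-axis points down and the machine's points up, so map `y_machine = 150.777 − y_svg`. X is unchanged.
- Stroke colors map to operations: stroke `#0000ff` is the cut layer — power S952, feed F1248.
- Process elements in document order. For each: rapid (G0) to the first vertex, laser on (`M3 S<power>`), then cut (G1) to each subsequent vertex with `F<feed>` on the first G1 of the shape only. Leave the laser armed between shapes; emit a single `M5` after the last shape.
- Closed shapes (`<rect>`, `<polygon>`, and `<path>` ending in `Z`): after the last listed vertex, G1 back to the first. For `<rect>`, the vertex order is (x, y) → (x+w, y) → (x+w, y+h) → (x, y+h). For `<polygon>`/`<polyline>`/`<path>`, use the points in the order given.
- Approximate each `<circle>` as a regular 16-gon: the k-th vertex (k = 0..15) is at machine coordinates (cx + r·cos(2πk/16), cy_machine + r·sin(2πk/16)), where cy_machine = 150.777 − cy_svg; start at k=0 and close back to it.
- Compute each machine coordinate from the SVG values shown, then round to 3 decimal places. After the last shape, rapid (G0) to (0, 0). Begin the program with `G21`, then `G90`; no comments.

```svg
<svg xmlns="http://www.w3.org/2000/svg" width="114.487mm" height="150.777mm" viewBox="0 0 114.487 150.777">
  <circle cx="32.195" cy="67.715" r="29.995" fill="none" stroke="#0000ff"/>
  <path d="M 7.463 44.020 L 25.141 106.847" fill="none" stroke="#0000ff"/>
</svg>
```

G21
G90
G0 X62.190 Y83.062
M3 S952
G1 X59.907 Y94.541 F1248
G1 X53.405 Y104.272
G1 X43.674 Y110.774
G1 X32.195 Y113.057
G1 X20.716 Y110.774
G1 X10.985 Y104.272
G1 X4.483 Y94.541
G1 X2.200 Y83.062
G1 X4.483 Y71.583
G1 X10.985 Y61.852
G1 X20.716 Y55.350
G1 X32.195 Y53.067
G1 X43.674 Y55.350
G1 X53.405 Y61.852
G1 X59.907 Y71.583
G1 X62.190 Y83.062
G0 X7.463 Y106.757
M3 S952
G1 X25.141 Y43.930 F1248
M5
G0 X0.000 Y0.000

1 u = 1 mm; y_m = 150.777 − y.

[1] `<circle>` circle, #0000ff→cut S952 F1248: (62.190,83.062) → (59.907,94.541) → (53.405,104.272) → (43.674,110.774) → (32.195,113.057) → (20.716,110.774) → (10.985,104.272) → (4.483,94.541) → (2.200,83.062) → (4.483,71.583) → (10.985,61.852) → (20.716,55.350) → (32.195,53.067) → (43.674,55.350) → (53.405,61.852) → (59.907,71.583) → (62.190,83.062) (closed)

[2] `<path>` line segment, #0000ff→cut S952 F1248: (7.463,106.757) → (25.141,43.930)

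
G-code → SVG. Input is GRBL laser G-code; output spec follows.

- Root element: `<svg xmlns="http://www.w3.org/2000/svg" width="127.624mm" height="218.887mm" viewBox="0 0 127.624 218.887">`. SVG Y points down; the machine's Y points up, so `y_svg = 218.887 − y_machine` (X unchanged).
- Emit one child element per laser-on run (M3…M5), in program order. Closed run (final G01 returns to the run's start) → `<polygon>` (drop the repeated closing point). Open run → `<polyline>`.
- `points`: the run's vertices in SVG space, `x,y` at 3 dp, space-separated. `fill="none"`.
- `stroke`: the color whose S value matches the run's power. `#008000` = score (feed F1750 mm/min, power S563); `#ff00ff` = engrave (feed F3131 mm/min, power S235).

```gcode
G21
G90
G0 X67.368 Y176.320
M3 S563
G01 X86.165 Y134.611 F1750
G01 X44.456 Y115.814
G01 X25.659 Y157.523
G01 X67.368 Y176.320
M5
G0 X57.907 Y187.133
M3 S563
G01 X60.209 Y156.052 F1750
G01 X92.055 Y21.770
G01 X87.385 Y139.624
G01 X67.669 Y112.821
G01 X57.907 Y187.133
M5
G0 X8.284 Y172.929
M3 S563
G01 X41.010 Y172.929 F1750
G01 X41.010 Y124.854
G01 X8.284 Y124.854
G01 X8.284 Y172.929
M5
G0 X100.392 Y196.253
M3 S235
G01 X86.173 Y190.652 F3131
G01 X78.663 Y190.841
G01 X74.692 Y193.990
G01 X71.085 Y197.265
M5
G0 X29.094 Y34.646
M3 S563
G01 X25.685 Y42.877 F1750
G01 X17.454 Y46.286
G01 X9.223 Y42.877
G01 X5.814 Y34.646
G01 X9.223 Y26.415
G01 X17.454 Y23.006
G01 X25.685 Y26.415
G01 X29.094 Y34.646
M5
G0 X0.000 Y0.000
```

y_svg = 218.887 − y_m.

[1] S563→`#008000` (score); closed run; points: 67.368,42.567 86.165,84.276 44.456,103.073 25.659,61.364

[2] S563→`#008000` (score); closed run; points: 57.907,31.754 60.209,62.835 92.055,197.117 87.385,79.263 67.669,106.066

[3] S563→`#008000` (score); closed run; points: 8.284,45.958 41.010,45.958 41.010,94.033 8.284,94.033

[4] S235→`#ff00ff` (engrave); open run; points: 100.392,22.634 86.173,28.235 78.663,28.046 74.692,24.897 71.085,21.622

[5] S563→`#008000` (score); closed run; points: 29.094,184.241 25.685,176.010 17.454,172.601 9.223,176.010 5.814,184.241 9.223,192.472 17.454,195.881 25.685,192.472

<svg xmlns="http://www.w3.org/2000/svg" width="127.624mm" height="218.887mm" viewBox="0 0 127.624 218.887">
  <polygon points="67.368,42.567 86.165,84.276 44.456,103.073 25.659,61.364" fill="none" stroke="#008000"/>
  <polygon points="57.907,31.754 60.209,62.835 92.055,197.117 87.385,79.263 67.669,106.066" fill="none" stroke="#008000"/>
  <polygon points="8.284,45.958 41.010,45.958 41.010,94.033 8.284,94.033" fill="none" stroke="#008000"/>
  <polyline points="100.392,22.634 86.173,28.235 78.663,28.046 74.692,24.897 71.085,21.622" fill="none" stroke="#ff00ff"/>
  <polygon points="29.094,184.241 25.685,176.010 17.454,172.601 9.223,176.010 5.814,184.241 9.223,192.472 17.454,195.881 25.685,192.472" fill="none" stroke="#008000"/>
</svg>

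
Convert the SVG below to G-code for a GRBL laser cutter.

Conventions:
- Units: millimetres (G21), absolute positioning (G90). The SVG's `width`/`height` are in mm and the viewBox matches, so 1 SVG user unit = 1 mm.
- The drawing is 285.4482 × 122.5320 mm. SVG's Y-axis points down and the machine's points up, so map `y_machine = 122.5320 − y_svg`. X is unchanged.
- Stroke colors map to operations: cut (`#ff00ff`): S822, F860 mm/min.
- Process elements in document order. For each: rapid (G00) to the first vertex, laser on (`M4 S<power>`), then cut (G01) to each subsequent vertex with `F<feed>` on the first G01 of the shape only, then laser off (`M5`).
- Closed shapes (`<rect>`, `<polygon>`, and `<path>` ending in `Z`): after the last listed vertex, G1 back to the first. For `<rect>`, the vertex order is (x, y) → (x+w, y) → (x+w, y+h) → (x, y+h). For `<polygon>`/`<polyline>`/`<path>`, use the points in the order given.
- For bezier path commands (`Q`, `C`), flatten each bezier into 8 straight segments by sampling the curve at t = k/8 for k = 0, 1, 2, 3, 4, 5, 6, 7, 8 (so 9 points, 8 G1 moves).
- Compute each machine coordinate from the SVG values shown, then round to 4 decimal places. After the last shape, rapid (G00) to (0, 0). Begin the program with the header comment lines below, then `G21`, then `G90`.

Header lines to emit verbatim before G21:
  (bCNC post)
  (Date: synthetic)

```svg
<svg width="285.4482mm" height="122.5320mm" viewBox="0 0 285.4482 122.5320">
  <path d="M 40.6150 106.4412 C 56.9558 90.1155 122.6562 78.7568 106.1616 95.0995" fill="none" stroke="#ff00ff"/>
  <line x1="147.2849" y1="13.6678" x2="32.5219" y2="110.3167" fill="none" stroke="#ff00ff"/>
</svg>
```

(bCNC post)
(Date: synthetic)
G21
G90
G00 X40.6150 Y16.0908
M4 S822
G01 X48.7996 Y21.9357 F860
G01 X60.0700 Y27.0485
G01 X72.8845 Y31.1629
G01 X85.7016 Y34.0123
G01 X96.9795 Y35.3304
G01 X105.1765 Y34.8507
G01 X108.7511 Y32.3069
G01 X106.1616 Y27.4325
M5
G00 X147.2849 Y108.8642
M4 S822
G01 X32.5219 Y12.2153 F860
M5
G00 X0.0000 Y0.0000

viewBox `0 0 285.4482 122.5320` with mm width/height → 1 unit = 1 mm. Flip: y_m = 122.5320 − y_svg.

**Shape 1** — `<path>` cubic bezier, stroke `#ff00ff` → cut (S822, F860). Control points (SVG): P0=(40.6150,106.4412), P1=(56.9558,90.1155), P2=(122.6562,78.7568), P3=(106.1616,95.0995); sampled at t=k/8. Machine vertices: (40.6150,16.0908) → (48.7996,21.9357) → (60.0700,27.0485) → (72.8845,31.1629) → (85.7016,34.0123) → (96.9795,35.3304) → (105.1765,34.8507) → (108.7511,32.3069) → (106.1616,27.4325). Open path.

**Shape 2** — `<line>` line segment, stroke `#ff00ff` → cut (S822, F860). Machine vertices: (147.2849,108.8642) → (32.5219,12.2153). Open path.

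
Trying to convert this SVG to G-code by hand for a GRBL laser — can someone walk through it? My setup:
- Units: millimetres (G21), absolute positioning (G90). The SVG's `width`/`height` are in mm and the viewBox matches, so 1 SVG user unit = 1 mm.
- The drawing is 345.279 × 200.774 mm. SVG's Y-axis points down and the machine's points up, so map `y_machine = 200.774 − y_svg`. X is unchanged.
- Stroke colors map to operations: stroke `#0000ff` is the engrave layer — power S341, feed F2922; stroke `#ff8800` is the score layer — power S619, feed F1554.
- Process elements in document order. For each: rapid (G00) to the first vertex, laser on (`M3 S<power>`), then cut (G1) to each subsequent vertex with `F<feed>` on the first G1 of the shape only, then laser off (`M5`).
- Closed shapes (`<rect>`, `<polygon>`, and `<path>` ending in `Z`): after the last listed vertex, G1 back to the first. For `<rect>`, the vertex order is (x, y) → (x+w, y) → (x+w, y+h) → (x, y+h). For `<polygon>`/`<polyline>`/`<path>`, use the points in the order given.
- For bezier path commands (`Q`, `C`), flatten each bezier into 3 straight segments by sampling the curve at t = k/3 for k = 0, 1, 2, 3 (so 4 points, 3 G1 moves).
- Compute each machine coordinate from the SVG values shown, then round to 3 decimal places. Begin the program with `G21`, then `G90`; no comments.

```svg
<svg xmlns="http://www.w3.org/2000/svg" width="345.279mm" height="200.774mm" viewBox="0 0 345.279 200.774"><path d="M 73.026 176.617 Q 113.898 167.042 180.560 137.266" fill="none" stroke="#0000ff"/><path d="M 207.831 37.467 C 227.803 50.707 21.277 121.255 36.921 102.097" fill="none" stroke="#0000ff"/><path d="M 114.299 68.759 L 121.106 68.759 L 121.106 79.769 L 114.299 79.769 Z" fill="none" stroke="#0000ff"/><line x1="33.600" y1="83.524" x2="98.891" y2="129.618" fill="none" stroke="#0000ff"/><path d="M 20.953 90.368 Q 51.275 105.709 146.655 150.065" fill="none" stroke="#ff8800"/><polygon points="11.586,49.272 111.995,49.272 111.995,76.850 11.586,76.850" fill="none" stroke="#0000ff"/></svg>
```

G21
G90
G00 X73.026 Y24.157
M3 S341
G1 X103.140 Y32.785 F2922
G1 X138.984 Y45.902
G1 X180.560 Y63.508
M5
G00 X207.831 Y163.307
M3 S341
G1 X168.921 Y136.409 F2922
G1 X78.716 Y103.976
G1 X36.921 Y98.677
M5
G00 X114.299 Y132.015
M3 S341
G1 X121.106 Y132.015 F2922
G1 X121.106 Y121.005
G1 X114.299 Y121.005
G1 X114.299 Y132.015
M5
G00 X33.600 Y117.250
M3 S341
G1 X98.891 Y71.156 F2922
M5
G00 X20.953 Y110.406
M3 S619
G1 X48.396 Y96.955 F1554
G1 X90.297 Y77.056
G1 X146.655 Y50.709
M5
G00 X11.586 Y151.502
M3 S341
G1 X111.995 Y151.502 F2922
G1 X111.995 Y123.924
G1 X11.586 Y123.924
G1 X11.586 Y151.502
M5

viewBox `0 0 345.279 200.774` with mm width/height → 1 unit = 1 mm. Flip: y_m = 200.774 − y_svg.

**Shape 1** — `<path>` quadratic bezier, stroke `#0000ff` → engrave (S341, F2922). Control points (SVG): P0=(73.026,176.617), P1=(113.898,167.042), P2=(180.560,137.266); sampled at t=k/3. Machine vertices: (73.026,24.157) → (103.140,32.785) → (138.984,45.902) → (180.560,63.508). Open path.

**Shape 2** — `<path>` cubic bezier, stroke `#0000ff` → engrave (S341, F2922). Control points (SVG): P0=(207.831,37.467), P1=(227.803,50.707), P2=(21.277,121.255), P3=(36.921,102.097); sampled at t=k/3. Machine vertices: (207.831,163.307) → (168.921,136.409) → (78.716,103.976) → (36.921,98.677). Open path.

**Shape 3** — `<path>` rectangle, stroke `#0000ff` → engrave (S341, F2922). Machine vertices: (114.299,132.015) → (121.106,132.015) → (121.106,121.005) → (114.299,121.005) → (114.299,132.015). Closed: final G1 returns to the first vertex.

**Shape 4** — `<line>` line segment, stroke `#0000ff` → engrave (S341, F2922). Machine vertices: (33.600,117.250) → (98.891,71.156). Open path.

**Shape 5** — `<path>` quadratic bezier, stroke `#ff8800` → score (S619, F1554). Control points (SVG): P0=(20.953,90.368), P1=(51.275,105.709), P2=(146.655,150.065); sampled at t=k/3. Machine vertices: (20.953,110.406) → (48.396,96.955) → (90.297,77.056) → (146.655,50.709). Open path.

**Shape 6** — `<polygon>` rectangle, stroke `#0000ff` → engrave (S341, F2922). Machine vertices: (11.586,151.502) → (111.995,151.502) → (111.995,123.924) → (11.586,123.924) → (11.586,151.502). Closed: final G1 returns to the first vertex.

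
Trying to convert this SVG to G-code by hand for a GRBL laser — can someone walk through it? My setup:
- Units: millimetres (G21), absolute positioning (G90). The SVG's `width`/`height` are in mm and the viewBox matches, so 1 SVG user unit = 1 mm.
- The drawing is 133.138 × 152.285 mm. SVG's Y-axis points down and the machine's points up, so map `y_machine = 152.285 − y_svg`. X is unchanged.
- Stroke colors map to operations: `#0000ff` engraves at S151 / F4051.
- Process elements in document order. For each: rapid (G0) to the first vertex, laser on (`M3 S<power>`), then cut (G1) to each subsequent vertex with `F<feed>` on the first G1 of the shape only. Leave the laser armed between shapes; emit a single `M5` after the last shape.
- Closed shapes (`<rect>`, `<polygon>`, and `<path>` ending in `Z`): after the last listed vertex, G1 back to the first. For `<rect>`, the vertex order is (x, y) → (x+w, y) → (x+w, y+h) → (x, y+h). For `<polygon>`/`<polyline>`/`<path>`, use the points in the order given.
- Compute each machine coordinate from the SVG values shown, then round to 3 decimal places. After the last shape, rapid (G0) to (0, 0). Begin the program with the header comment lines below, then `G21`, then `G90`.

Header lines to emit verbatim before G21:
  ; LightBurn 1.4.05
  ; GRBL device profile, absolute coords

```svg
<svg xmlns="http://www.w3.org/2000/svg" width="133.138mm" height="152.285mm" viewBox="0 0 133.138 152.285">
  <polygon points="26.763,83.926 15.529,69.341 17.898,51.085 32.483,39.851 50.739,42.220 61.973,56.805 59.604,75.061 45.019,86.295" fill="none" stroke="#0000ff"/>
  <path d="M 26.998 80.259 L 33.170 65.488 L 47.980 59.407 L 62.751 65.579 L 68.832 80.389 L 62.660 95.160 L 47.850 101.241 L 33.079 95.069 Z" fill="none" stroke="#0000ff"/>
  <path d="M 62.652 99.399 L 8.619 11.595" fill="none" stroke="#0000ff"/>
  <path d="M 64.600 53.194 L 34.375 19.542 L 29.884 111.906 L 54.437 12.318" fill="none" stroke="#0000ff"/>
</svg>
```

viewBox `0 0 133.138 152.285` with mm width/height → 1 unit = 1 mm. Flip: y_m = 152.285 − y_svg.

**Shape 1** — `<polygon>` regular polygon, stroke `#0000ff` → engrave (S151, F4051). Machine vertices: (26.763,68.359) → (15.529,82.944) → (17.898,101.200) → (32.483,112.434) → (50.739,110.065) → (61.973,95.480) → (59.604,77.224) → (45.019,65.990) → (26.763,68.359). Closed: final G1 returns to the first vertex.

**Shape 2** — `<path>` regular polygon, stroke `#0000ff` → engrave (S151, F4051). Machine vertices: (26.998,72.026) → (33.170,86.797) → (47.980,92.878) → (62.751,86.706) → (68.832,71.896) → (62.660,57.125) → (47.850,51.044) → (33.079,57.216) → (26.998,72.026). Closed: final G1 returns to the first vertex.

**Shape 3** — `<path>` line segment, stroke `#0000ff` → engrave (S151, F4051). Machine vertices: (62.652,52.886) → (8.619,140.690). Open path.

**Shape 4** — `<path>` open polyline, stroke `#0000ff` → engrave (S151, F4051). Machine vertices: (64.600,99.091) → (34.375,132.743) → (29.884,40.379) → (54.437,139.967). Open path.

; LightBurn 1.4.05
; GRBL device profile, absolute coords
G21
G90
G0 X26.763 Y68.359
M3 S151
G1 X15.529 Y82.944 F4051
G1 X17.898 Y101.200
G1 X32.483 Y112.434
G1 X50.739 Y110.065
G1 X61.973 Y95.480
G1 X59.604 Y77.224
G1 X45.019 Y65.990
G1 X26.763 Y68.359
G0 X26.998 Y72.026
M3 S151
G1 X33.170 Y86.797 F4051
G1 X47.980 Y92.878
G1 X62.751 Y86.706
G1 X68.832 Y71.896
G1 X62.660 Y57.125
G1 X47.850 Y51.044
G1 X33.079 Y57.216
G1 X26.998 Y72.026
G0 X62.652 Y52.886
M3 S151
G1 X8.619 Y140.690 F4051
G0 X64.600 Y99.091
M3 S151
G1 X34.375 Y132.743 F4051
G1 X29.884 Y40.379
G1 X54.437 Y139.967
M5
G0 X0.000 Y0.000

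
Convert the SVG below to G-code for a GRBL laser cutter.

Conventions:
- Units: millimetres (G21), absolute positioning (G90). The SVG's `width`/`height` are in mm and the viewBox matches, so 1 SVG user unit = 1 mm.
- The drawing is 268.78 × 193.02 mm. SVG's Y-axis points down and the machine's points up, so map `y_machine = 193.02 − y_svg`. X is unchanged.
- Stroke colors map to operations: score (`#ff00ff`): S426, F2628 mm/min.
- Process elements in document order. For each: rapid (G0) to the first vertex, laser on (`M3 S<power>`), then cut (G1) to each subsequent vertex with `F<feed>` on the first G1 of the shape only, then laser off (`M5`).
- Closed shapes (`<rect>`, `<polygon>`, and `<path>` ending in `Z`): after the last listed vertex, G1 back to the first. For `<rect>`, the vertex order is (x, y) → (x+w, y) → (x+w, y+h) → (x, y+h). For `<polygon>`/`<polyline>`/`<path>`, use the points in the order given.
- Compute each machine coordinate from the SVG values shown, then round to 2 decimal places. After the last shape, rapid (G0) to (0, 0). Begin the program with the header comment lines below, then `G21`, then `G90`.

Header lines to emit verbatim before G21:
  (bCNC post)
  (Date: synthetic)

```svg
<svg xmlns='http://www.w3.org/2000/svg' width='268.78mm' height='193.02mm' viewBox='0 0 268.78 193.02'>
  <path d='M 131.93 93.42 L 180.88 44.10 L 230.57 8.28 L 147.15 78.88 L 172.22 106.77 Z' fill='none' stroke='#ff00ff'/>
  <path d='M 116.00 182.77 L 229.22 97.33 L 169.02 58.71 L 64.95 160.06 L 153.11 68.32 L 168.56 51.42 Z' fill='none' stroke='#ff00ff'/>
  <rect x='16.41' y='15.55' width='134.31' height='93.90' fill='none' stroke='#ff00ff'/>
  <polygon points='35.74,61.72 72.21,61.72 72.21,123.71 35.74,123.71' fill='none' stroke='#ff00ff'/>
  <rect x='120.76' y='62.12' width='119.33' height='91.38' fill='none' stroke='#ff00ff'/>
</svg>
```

viewBox `0 0 268.78 193.02` with mm width/height → 1 unit = 1 mm. Flip: y_m = 193.02 − y_svg.

**Shape 1** — `<path>` closed polygon, stroke `#ff00ff` → score (S426, F2628). Machine vertices: (131.93,99.60) → (180.88,148.92) → (230.57,184.74) → (147.15,114.14) → (172.22,86.25) → (131.93,99.60). Closed: final G1 returns to the first vertex.

**Shape 2** — `<path>` closed polygon, stroke `#ff00ff` → score (S426, F2628). Machine vertices: (116.00,10.25) → (229.22,95.69) → (169.02,134.31) → (64.95,32.96) → (153.11,124.70) → (168.56,141.60) → (116.00,10.25). Closed: final G1 returns to the first vertex.

**Shape 3** — `<rect>` rectangle, stroke `#ff00ff` → score (S426, F2628). Machine vertices: (16.41,177.47) → (150.72,177.47) → (150.72,83.57) → (16.41,83.57) → (16.41,177.47). Closed: final G1 returns to the first vertex.

**Shape 4** — `<polygon>` rectangle, stroke `#ff00ff` → score (S426, F2628). Machine vertices: (35.74,131.30) → (72.21,131.30) → (72.21,69.31) → (35.74,69.31) → (35.74,131.30). Closed: final G1 returns to the first vertex.

**Shape 5** — `<rect>` rectangle, stroke `#ff00ff` → score (S426, F2628). Machine vertices: (120.76,130.90) → (240.09,130.90) → (240.09,39.52) → (120.76,39.52) → (120.76,130.90). Closed: final G1 returns to the first vertex.

(bCNC post)
(Date: synthetic)
G21
G90
G0 X131.93 Y99.60
M3 S426
G1 X180.88 Y148.92 F2628
G1 X230.57 Y184.74
G1 X147.15 Y114.14
G1 X172.22 Y86.25
G1 X131.93 Y99.60
M5
G0 X116.00 Y10.25
M3 S426
G1 X229.22 Y95.69 F2628
G1 X169.02 Y134.31
G1 X64.95 Y32.96
G1 X153.11 Y124.70
G1 X168.56 Y141.60
G1 X116.00 Y10.25
M5
G0 X16.41 Y177.47
M3 S426
G1 X150.72 Y177.47 F2628
G1 X150.72 Y83.57
G1 X16.41 Y83.57
G1 X16.41 Y177.47
M5
G0 X35.74 Y131.30
M3 S426
G1 X72.21 Y131.30 F2628
G1 X72.21 Y69.31
G1 X35.74 Y69.31
G1 X35.74 Y131.30
M5
G0 X120.76 Y130.90
M3 S426
G1 X240.09 Y130.90 F2628
G1 X240.09 Y39.52
G1 X120.76 Y39.52
G1 X120.76 Y130.90
M5
G0 X0.00 Y0.00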